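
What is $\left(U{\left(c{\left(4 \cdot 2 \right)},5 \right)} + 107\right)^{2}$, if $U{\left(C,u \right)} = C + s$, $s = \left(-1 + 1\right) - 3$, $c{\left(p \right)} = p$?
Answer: $12544$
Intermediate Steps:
$s = -3$ ($s = 0 - 3 = -3$)
$U{\left(C,u \right)} = -3 + C$ ($U{\left(C,u \right)} = C - 3 = -3 + C$)
$\left(U{\left(c{\left(4 \cdot 2 \right)},5 \right)} + 107\right)^{2} = \left(\left(-3 + 4 \cdot 2\right) + 107\right)^{2} = \left(\left(-3 + 8\right) + 107\right)^{2} = \left(5 + 107\right)^{2} = 112^{2} = 12544$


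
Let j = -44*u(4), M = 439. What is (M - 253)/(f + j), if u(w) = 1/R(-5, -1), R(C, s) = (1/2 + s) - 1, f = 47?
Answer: 558/229 ≈ 2.4367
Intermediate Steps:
R(C, s) = -1/2 + s (R(C, s) = (1/2 + s) - 1 = -1/2 + s)
u(w) = -2/3 (u(w) = 1/(-1/2 - 1) = 1/(-3/2) = -2/3)
j = 88/3 (j = -44*(-2/3) = 88/3 ≈ 29.333)
(M - 253)/(f + j) = (439 - 253)/(47 + 88/3) = 186/(229/3) = 186*(3/229) = 558/229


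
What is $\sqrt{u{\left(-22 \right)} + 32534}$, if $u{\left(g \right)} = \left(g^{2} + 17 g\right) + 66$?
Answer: $\sqrt{32710} \approx 180.86$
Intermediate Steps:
$u{\left(g \right)} = 66 + g^{2} + 17 g$
$\sqrt{u{\left(-22 \right)} + 32534} = \sqrt{\left(66 + \left(-22\right)^{2} + 17 \left(-22\right)\right) + 32534} = \sqrt{\left(66 + 484 - 374\right) + 32534} = \sqrt{176 + 32534} = \sqrt{32710}$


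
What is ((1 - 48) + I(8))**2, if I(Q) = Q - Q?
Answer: 2209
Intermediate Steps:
I(Q) = 0
((1 - 48) + I(8))**2 = ((1 - 48) + 0)**2 = (-47 + 0)**2 = (-47)**2 = 2209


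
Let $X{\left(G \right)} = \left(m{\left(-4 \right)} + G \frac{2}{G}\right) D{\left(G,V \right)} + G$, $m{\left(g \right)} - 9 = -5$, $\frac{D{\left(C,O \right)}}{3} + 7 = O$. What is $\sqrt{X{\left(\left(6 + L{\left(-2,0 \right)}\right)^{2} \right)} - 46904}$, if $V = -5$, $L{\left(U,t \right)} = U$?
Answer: $32 i \sqrt{46} \approx 217.03 i$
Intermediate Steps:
$D{\left(C,O \right)} = -21 + 3 O$
$m{\left(g \right)} = 4$ ($m{\left(g \right)} = 9 - 5 = 4$)
$X{\left(G \right)} = -216 + G$ ($X{\left(G \right)} = \left(4 + G \frac{2}{G}\right) \left(-21 + 3 \left(-5\right)\right) + G = \left(4 + 2\right) \left(-21 - 15\right) + G = 6 \left(-36\right) + G = -216 + G$)
$\sqrt{X{\left(\left(6 + L{\left(-2,0 \right)}\right)^{2} \right)} - 46904} = \sqrt{\left(-216 + \left(6 - 2\right)^{2}\right) - 46904} = \sqrt{\left(-216 + 4^{2}\right) - 46904} = \sqrt{\left(-216 + 16\right) - 46904} = \sqrt{-200 - 46904} = \sqrt{-47104} = 32 i \sqrt{46}$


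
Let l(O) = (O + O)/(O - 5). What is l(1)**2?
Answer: 1/4 ≈ 0.25000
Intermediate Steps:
l(O) = 2*O/(-5 + O) (l(O) = (2*O)/(-5 + O) = 2*O/(-5 + O))
l(1)**2 = (2*1/(-5 + 1))**2 = (2*1/(-4))**2 = (2*1*(-1/4))**2 = (-1/2)**2 = 1/4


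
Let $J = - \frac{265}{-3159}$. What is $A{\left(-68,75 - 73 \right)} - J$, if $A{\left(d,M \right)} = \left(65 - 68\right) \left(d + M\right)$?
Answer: $\frac{625217}{3159} \approx 197.92$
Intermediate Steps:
$A{\left(d,M \right)} = - 3 M - 3 d$ ($A{\left(d,M \right)} = - 3 \left(M + d\right) = - 3 M - 3 d$)
$J = \frac{265}{3159}$ ($J = \left(-265\right) \left(- \frac{1}{3159}\right) = \frac{265}{3159} \approx 0.083887$)
$A{\left(-68,75 - 73 \right)} - J = \left(- 3 \left(75 - 73\right) - -204\right) - \frac{265}{3159} = \left(\left(-3\right) 2 + 204\right) - \frac{265}{3159} = \left(-6 + 204\right) - \frac{265}{3159} = 198 - \frac{265}{3159} = \frac{625217}{3159}$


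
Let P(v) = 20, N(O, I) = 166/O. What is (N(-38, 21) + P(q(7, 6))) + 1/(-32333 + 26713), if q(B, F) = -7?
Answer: 1669121/106780 ≈ 15.631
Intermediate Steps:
(N(-38, 21) + P(q(7, 6))) + 1/(-32333 + 26713) = (166/(-38) + 20) + 1/(-32333 + 26713) = (166*(-1/38) + 20) + 1/(-5620) = (-83/19 + 20) - 1/5620 = 297/19 - 1/5620 = 1669121/106780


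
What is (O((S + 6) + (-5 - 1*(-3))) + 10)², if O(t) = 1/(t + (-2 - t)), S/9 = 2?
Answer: 361/4 ≈ 90.250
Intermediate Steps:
S = 18 (S = 9*2 = 18)
O(t) = -½ (O(t) = 1/(-2) = -½)
(O((S + 6) + (-5 - 1*(-3))) + 10)² = (-½ + 10)² = (19/2)² = 361/4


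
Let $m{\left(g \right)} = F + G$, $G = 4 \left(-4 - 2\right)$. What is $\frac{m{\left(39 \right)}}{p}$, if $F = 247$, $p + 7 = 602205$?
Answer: $\frac{223}{602198} \approx 0.00037031$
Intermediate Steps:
$p = 602198$ ($p = -7 + 602205 = 602198$)
$G = -24$ ($G = 4 \left(-6\right) = -24$)
$m{\left(g \right)} = 223$ ($m{\left(g \right)} = 247 - 24 = 223$)
$\frac{m{\left(39 \right)}}{p} = \frac{223}{602198}$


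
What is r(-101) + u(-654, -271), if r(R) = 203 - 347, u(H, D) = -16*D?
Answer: 4192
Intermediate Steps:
r(R) = -144
r(-101) + u(-654, -271) = -144 - 16*(-271) = -144 + 4336 = 4192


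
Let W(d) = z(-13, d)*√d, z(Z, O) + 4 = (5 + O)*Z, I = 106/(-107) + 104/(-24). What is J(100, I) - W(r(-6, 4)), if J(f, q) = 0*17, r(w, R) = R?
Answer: 242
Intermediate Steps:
I = -1709/321 (I = 106*(-1/107) + 104*(-1/24) = -106/107 - 13/3 = -1709/321 ≈ -5.3240)
J(f, q) = 0
z(Z, O) = -4 + Z*(5 + O) (z(Z, O) = -4 + (5 + O)*Z = -4 + Z*(5 + O))
W(d) = √d*(-69 - 13*d) (W(d) = (-4 + 5*(-13) + d*(-13))*√d = (-4 - 65 - 13*d)*√d = (-69 - 13*d)*√d = √d*(-69 - 13*d))
J(100, I) - W(r(-6, 4)) = 0 - √4*(-69 - 13*4) = 0 - 2*(-69 - 52) = 0 - 2*(-121) = 0 - 1*(-242) = 0 + 242 = 242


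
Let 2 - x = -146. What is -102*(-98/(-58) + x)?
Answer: -442782/29 ≈ -15268.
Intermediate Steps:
x = 148 (x = 2 - 1*(-146) = 2 + 146 = 148)
-102*(-98/(-58) + x) = -102*(-98/(-58) + 148) = -102*(-98*(-1/58) + 148) = -102*(49/29 + 148) = -102*4341/29 = -442782/29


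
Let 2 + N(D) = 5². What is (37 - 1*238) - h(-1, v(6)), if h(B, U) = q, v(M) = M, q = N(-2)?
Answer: -224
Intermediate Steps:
N(D) = 23 (N(D) = -2 + 5² = -2 + 25 = 23)
q = 23
h(B, U) = 23
(37 - 1*238) - h(-1, v(6)) = (37 - 1*238) - 1*23 = (37 - 238) - 23 = -201 - 23 = -224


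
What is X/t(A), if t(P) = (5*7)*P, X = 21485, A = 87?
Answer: 4297/609 ≈ 7.0558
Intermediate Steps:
t(P) = 35*P
X/t(A) = 21485/((35*87)) = 21485/3045 = 21485*(1/3045) = 4297/609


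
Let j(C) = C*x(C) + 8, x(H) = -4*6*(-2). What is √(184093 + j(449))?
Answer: 7*√4197 ≈ 453.49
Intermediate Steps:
x(H) = 48 (x(H) = -24*(-2) = 48)
j(C) = 8 + 48*C (j(C) = C*48 + 8 = 48*C + 8 = 8 + 48*C)
√(184093 + j(449)) = √(184093 + (8 + 48*449)) = √(184093 + (8 + 21552)) = √(184093 + 21560) = √205653 = 7*√4197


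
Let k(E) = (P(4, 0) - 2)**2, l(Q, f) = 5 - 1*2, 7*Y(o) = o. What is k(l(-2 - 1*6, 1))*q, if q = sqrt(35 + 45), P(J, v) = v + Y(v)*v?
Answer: 16*sqrt(5) ≈ 35.777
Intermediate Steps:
Y(o) = o/7
P(J, v) = v + v**2/7 (P(J, v) = v + (v/7)*v = v + v**2/7)
l(Q, f) = 3 (l(Q, f) = 5 - 2 = 3)
q = 4*sqrt(5) (q = sqrt(80) = 4*sqrt(5) ≈ 8.9443)
k(E) = 4 (k(E) = ((1/7)*0*(7 + 0) - 2)**2 = ((1/7)*0*7 - 2)**2 = (0 - 2)**2 = (-2)**2 = 4)
k(l(-2 - 1*6, 1))*q = 4*(4*sqrt(5)) = 16*sqrt(5)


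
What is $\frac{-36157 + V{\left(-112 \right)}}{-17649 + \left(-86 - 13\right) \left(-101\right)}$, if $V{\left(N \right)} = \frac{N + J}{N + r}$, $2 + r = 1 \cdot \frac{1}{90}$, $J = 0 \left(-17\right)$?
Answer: $\frac{370924583}{78481350} \approx 4.7263$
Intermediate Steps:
$J = 0$
$r = - \frac{179}{90}$ ($r = -2 + 1 \cdot \frac{1}{90} = -2 + \frac{1}{90} = - \frac{179}{90} \approx -1.9889$)
$V{\left(N \right)} = \frac{N}{- \frac{179}{90} + N}$ ($V{\left(N \right)} = \frac{N + 0}{N - \frac{179}{90}} = \frac{N}{- \frac{179}{90} + N}$)
$\frac{-36157 + V{\left(-112 \right)}}{-17649 + \left(-86 - 13\right) \left(-101\right)} = \frac{-36157 + 90 \left(-112\right) \frac{1}{-179 + 90 \left(-112\right)}}{-17649 + \left(-86 - 13\right) \left(-101\right)} = \frac{-36157 + 90 \left(-112\right) \frac{1}{-179 - 10080}}{-17649 - -9999} = \frac{-36157 + 90 \left(-112\right) \frac{1}{-10259}}{-17649 + 9999} = \frac{-36157 + 90 \left(-112\right) \left(- \frac{1}{10259}\right)}{-7650} = \left(-36157 + \frac{10080}{10259}\right) \left(- \frac{1}{7650}\right) = \left(- \frac{370924583}{10259}\right) \left(- \frac{1}{7650}\right) = \frac{370924583}{78481350}$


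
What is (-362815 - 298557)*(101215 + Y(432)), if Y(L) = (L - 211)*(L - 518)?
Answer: -54370730748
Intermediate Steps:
Y(L) = (-518 + L)*(-211 + L) (Y(L) = (-211 + L)*(-518 + L) = (-518 + L)*(-211 + L))
(-362815 - 298557)*(101215 + Y(432)) = (-362815 - 298557)*(101215 + (109298 + 432² - 729*432)) = -661372*(101215 + (109298 + 186624 - 314928)) = -661372*(101215 - 19006) = -661372*82209 = -54370730748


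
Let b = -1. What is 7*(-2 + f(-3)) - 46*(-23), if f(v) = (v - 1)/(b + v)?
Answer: 1051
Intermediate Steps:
f(v) = 1 (f(v) = (v - 1)/(-1 + v) = (-1 + v)/(-1 + v) = 1)
7*(-2 + f(-3)) - 46*(-23) = 7*(-2 + 1) - 46*(-23) = 7*(-1) + 1058 = -7 + 1058 = 1051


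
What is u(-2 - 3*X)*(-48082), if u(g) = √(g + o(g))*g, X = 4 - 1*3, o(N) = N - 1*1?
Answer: 240410*I*√11 ≈ 7.9735e+5*I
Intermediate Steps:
o(N) = -1 + N (o(N) = N - 1 = -1 + N)
X = 1 (X = 4 - 3 = 1)
u(g) = g*√(-1 + 2*g) (u(g) = √(g + (-1 + g))*g = √(-1 + 2*g)*g = g*√(-1 + 2*g))
u(-2 - 3*X)*(-48082) = ((-2 - 3*1)*√(-1 + 2*(-2 - 3*1)))*(-48082) = ((-2 - 3)*√(-1 + 2*(-2 - 3)))*(-48082) = -5*√(-1 + 2*(-5))*(-48082) = -5*√(-1 - 10)*(-48082) = -5*I*√11*(-48082) = 240410*I*√11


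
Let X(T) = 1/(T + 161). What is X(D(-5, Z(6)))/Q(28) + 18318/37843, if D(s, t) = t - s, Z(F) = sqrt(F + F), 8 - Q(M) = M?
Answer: 71019281/146809520 + sqrt(3)/275440 ≈ 0.48376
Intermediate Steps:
Q(M) = 8 - M
Z(F) = sqrt(2)*sqrt(F) (Z(F) = sqrt(2*F) = sqrt(2)*sqrt(F))
X(T) = 1/(161 + T)
X(D(-5, Z(6)))/Q(28) + 18318/37843 = 1/((161 + (sqrt(2)*sqrt(6) - 1*(-5)))*(8 - 1*28)) + 18318/37843 = 1/((161 + (2*sqrt(3) + 5))*(8 - 28)) + 18318*(1/37843) = 1/((161 + (5 + 2*sqrt(3)))*(-20)) + 258/533 = -1/20/(166 + 2*sqrt(3)) + 258/533 = -1/(20*(166 + 2*sqrt(3))) + 258/533 = 258/533 - 1/(20*(166 + 2*sqrt(3)))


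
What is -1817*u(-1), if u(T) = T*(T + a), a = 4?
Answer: 5451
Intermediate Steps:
u(T) = T*(4 + T) (u(T) = T*(T + 4) = T*(4 + T))
-1817*u(-1) = -(-1817)*(4 - 1) = -(-1817)*3 = -1817*(-3) = 5451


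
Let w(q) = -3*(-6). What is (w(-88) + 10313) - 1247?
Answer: 9084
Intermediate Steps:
w(q) = 18
(w(-88) + 10313) - 1247 = (18 + 10313) - 1247 = 10331 - 1247 = 9084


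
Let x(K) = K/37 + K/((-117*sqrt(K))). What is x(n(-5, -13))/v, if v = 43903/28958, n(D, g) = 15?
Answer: 434370/1624411 - 28958*sqrt(15)/5136651 ≈ 0.24557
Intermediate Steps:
x(K) = -sqrt(K)/117 + K/37 (x(K) = K*(1/37) + K*(-1/(117*sqrt(K))) = K/37 - sqrt(K)/117 = -sqrt(K)/117 + K/37)
v = 43903/28958 (v = 43903*(1/28958) = 43903/28958 ≈ 1.5161)
x(n(-5, -13))/v = (-sqrt(15)/117 + (1/37)*15)/(43903/28958) = (-sqrt(15)/117 + 15/37)*(28958/43903) = (15/37 - sqrt(15)/117)*(28958/43903) = 434370/1624411 - 28958*sqrt(15)/5136651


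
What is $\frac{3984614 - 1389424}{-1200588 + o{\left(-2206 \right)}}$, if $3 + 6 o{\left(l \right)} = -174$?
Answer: $- \frac{1038076}{480247} \approx -2.1615$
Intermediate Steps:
$o{\left(l \right)} = - \frac{59}{2}$ ($o{\left(l \right)} = - \frac{1}{2} + \frac{1}{6} \left(-174\right) = - \frac{1}{2} - 29 = - \frac{59}{2}$)
$\frac{3984614 - 1389424}{-1200588 + o{\left(-2206 \right)}} = \frac{3984614 - 1389424}{-1200588 - \frac{59}{2}} = \frac{2595190}{- \frac{2401235}{2}} = 2595190 \left(- \frac{2}{2401235}\right) = - \frac{1038076}{480247}$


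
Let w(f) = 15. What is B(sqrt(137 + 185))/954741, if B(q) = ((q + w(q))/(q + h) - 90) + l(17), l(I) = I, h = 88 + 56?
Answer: -248064/3248347129 + 43*sqrt(322)/6496694258 ≈ -7.6247e-5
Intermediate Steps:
h = 144
B(q) = -73 + (15 + q)/(144 + q) (B(q) = ((q + 15)/(q + 144) - 90) + 17 = ((15 + q)/(144 + q) - 90) + 17 = (-90 + (15 + q)/(144 + q)) + 17 = -73 + (15 + q)/(144 + q))
B(sqrt(137 + 185))/954741 = (3*(-3499 - 24*sqrt(137 + 185))/(144 + sqrt(137 + 185)))/954741 = (3*(-3499 - 24*sqrt(322))/(144 + sqrt(322)))*(1/954741) = (-3499 - 24*sqrt(322))/(318247*(144 + sqrt(322)))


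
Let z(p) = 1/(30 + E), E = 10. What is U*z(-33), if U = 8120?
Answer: 203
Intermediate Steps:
z(p) = 1/40 (z(p) = 1/(30 + 10) = 1/40)
U*z(-33) = 8120*(1/40) = 203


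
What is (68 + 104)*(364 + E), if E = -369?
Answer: -860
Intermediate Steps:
(68 + 104)*(364 + E) = (68 + 104)*(364 - 369) = 172*(-5) = -860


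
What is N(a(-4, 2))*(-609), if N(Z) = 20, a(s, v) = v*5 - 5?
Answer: -12180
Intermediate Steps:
a(s, v) = -5 + 5*v (a(s, v) = 5*v - 5 = -5 + 5*v)
N(a(-4, 2))*(-609) = 20*(-609) = -12180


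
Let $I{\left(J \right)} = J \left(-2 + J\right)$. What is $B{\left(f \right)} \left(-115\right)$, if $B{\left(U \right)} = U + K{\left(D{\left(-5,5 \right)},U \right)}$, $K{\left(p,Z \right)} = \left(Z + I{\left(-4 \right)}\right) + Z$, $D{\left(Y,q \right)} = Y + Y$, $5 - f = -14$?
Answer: $-9315$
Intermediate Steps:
$f = 19$ ($f = 5 - -14 = 5 + 14 = 19$)
$D{\left(Y,q \right)} = 2 Y$
$K{\left(p,Z \right)} = 24 + 2 Z$ ($K{\left(p,Z \right)} = \left(Z - 4 \left(-2 - 4\right)\right) + Z = \left(Z - -24\right) + Z = \left(Z + 24\right) + Z = \left(24 + Z\right) + Z = 24 + 2 Z$)
$B{\left(U \right)} = 24 + 3 U$ ($B{\left(U \right)} = U + \left(24 + 2 U\right) = 24 + 3 U$)
$B{\left(f \right)} \left(-115\right) = \left(24 + 3 \cdot 19\right) \left(-115\right) = \left(24 + 57\right) \left(-115\right) = 81 \left(-115\right) = -9315$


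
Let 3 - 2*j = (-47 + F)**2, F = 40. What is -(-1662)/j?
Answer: -1662/23 ≈ -72.261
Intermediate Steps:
j = -23 (j = 3/2 - (-47 + 40)**2/2 = 3/2 - 1/2*(-7)**2 = 3/2 - 1/2*49 = 3/2 - 49/2 = -23)
-(-1662)/j = -(-1662)/(-23) = -(-1662)*(-1)/23 = -1*1662/23 = -1662/23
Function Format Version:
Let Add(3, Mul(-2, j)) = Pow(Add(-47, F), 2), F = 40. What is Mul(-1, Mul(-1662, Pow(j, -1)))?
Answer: Rational(-1662, 23) ≈ -72.261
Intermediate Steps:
j = -23 (j = Add(Rational(3, 2), Mul(Rational(-1, 2), Pow(Add(-47, 40), 2))) = Add(Rational(3, 2), Mul(Rational(-1, 2), Pow(-7, 2))) = Add(Rational(3, 2), Mul(Rational(-1, 2), 49)) = Add(Rational(3, 2), Rational(-49, 2)) = -23)
Mul(-1, Mul(-1662, Pow(j, -1))) = Mul(-1, Mul(-1662, Pow(-23, -1))) = Mul(-1, Mul(-1662, Rational(-1, 23))) = Mul(-1, Rational(1662, 23)) = Rational(-1662, 23)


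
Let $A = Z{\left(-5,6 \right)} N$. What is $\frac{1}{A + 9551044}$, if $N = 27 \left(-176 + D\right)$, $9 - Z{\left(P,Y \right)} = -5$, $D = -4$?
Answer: $\frac{1}{9483004} \approx 1.0545 \cdot 10^{-7}$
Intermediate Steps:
$Z{\left(P,Y \right)} = 14$ ($Z{\left(P,Y \right)} = 9 - -5 = 9 + 5 = 14$)
$N = -4860$ ($N = 27 \left(-176 - 4\right) = 27 \left(-180\right) = -4860$)
$A = -68040$ ($A = 14 \left(-4860\right) = -68040$)
$\frac{1}{A + 9551044} = \frac{1}{-68040 + 9551044} = \frac{1}{9483004}$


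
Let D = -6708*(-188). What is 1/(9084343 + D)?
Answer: 1/10345447 ≈ 9.6661e-8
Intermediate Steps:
D = 1261104
1/(9084343 + D) = 1/(9084343 + 1261104) = 1/10345447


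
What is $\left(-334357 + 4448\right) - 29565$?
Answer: $-359474$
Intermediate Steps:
$\left(-334357 + 4448\right) - 29565 = -329909 - 29565 = -359474$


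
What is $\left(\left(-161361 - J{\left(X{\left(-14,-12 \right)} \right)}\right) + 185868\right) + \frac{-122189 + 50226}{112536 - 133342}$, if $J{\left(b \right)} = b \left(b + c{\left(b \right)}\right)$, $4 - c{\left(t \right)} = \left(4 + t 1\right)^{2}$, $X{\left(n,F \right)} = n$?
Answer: $\frac{477923365}{20806} \approx 22970.0$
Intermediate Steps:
$c{\left(t \right)} = 4 - \left(4 + t\right)^{2}$ ($c{\left(t \right)} = 4 - \left(4 + t 1\right)^{2} = 4 - \left(4 + t\right)^{2}$)
$J{\left(b \right)} = b \left(4 + b - \left(4 + b\right)^{2}\right)$ ($J{\left(b \right)} = b \left(b - \left(-4 + \left(4 + b\right)^{2}\right)\right) = b \left(4 + b - \left(4 + b\right)^{2}\right)$)
$\left(\left(-161361 - J{\left(X{\left(-14,-12 \right)} \right)}\right) + 185868\right) + \frac{-122189 + 50226}{112536 - 133342} = \left(\left(-161361 - - 14 \left(4 - 14 - \left(4 - 14\right)^{2}\right)\right) + 185868\right) + \frac{-122189 + 50226}{112536 - 133342} = \left(\left(-161361 - - 14 \left(4 - 14 - \left(-10\right)^{2}\right)\right) + 185868\right) - \frac{71963}{-20806} = \left(\left(-161361 - - 14 \left(4 - 14 - 100\right)\right) + 185868\right) - - \frac{71963}{20806} = \left(\left(-161361 - - 14 \left(4 - 14 - 100\right)\right) + 185868\right) + \frac{71963}{20806} = \left(\left(-161361 - \left(-14\right) \left(-110\right)\right) + 185868\right) + \frac{71963}{20806} = \left(\left(-161361 - 1540\right) + 185868\right) + \frac{71963}{20806} = \left(-162901 + 185868\right) + \frac{71963}{20806} = 22967 + \frac{71963}{20806} = \frac{477923365}{20806}$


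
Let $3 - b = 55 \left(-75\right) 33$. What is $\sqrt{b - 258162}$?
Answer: $43 i \sqrt{66} \approx 349.33 i$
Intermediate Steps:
$b = 136128$ ($b = 3 - 55 \left(-75\right) 33 = 3 - \left(-4125\right) 33 = 3 - -136125 = 3 + 136125 = 136128$)
$\sqrt{b - 258162} = \sqrt{136128 - 258162} = \sqrt{-122034} = 43 i \sqrt{66}$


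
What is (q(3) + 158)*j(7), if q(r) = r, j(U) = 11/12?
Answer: 1771/12 ≈ 147.58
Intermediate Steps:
j(U) = 11/12 (j(U) = 11*(1/12) = 11/12)
(q(3) + 158)*j(7) = (3 + 158)*(11/12) = 161*(11/12) = 1771/12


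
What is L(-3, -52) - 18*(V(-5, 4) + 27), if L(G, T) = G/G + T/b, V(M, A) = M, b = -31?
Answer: -12193/31 ≈ -393.32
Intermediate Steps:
L(G, T) = 1 - T/31 (L(G, T) = G/G + T/(-31) = 1 + T*(-1/31) = 1 - T/31)
L(-3, -52) - 18*(V(-5, 4) + 27) = (1 - 1/31*(-52)) - 18*(-5 + 27) = (1 + 52/31) - 18*22 = 83/31 - 396 = -12193/31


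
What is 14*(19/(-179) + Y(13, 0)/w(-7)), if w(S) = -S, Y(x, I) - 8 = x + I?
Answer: 7252/179 ≈ 40.514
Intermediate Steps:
Y(x, I) = 8 + I + x (Y(x, I) = 8 + (x + I) = 8 + (I + x) = 8 + I + x)
14*(19/(-179) + Y(13, 0)/w(-7)) = 14*(19/(-179) + (8 + 0 + 13)/((-1*(-7)))) = 14*(19*(-1/179) + 21/7) = 14*(-19/179 + 21*(⅐)) = 14*(-19/179 + 3) = 14*(518/179) = 7252/179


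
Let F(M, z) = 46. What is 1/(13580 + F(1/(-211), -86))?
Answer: 1/13626 ≈ 7.3389e-5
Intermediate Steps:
1/(13580 + F(1/(-211), -86)) = 1/(13580 + 46) = 1/13626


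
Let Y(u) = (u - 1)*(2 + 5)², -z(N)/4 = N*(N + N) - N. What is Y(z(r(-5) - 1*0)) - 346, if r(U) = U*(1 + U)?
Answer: -153275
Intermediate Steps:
z(N) = -8*N² + 4*N (z(N) = -4*(N*(N + N) - N) = -4*(N*(2*N) - N) = -4*(2*N² - N) = -4*(-N + 2*N²) = -8*N² + 4*N)
Y(u) = -49 + 49*u (Y(u) = (-1 + u)*7² = (-1 + u)*49 = -49 + 49*u)
Y(z(r(-5) - 1*0)) - 346 = (-49 + 49*(4*(-5*(1 - 5) - 1*0)*(1 - 2*(-5*(1 - 5) - 1*0)))) - 346 = (-49 + 49*(4*(-5*(-4) + 0)*(1 - 2*(-5*(-4) + 0)))) - 346 = (-49 + 49*(4*(20 + 0)*(1 - 2*(20 + 0)))) - 346 = (-49 + 49*(4*20*(1 - 2*20))) - 346 = (-49 + 49*(4*20*(1 - 40))) - 346 = (-49 + 49*(4*20*(-39))) - 346 = (-49 + 49*(-3120)) - 346 = (-49 - 152880) - 346 = -152929 - 346 = -153275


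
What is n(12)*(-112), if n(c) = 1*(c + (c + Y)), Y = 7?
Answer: -3472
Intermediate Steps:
n(c) = 7 + 2*c (n(c) = 1*(c + (c + 7)) = 1*(c + (7 + c)) = 1*(7 + 2*c) = 7 + 2*c)
n(12)*(-112) = (7 + 2*12)*(-112) = (7 + 24)*(-112) = 31*(-112) = -3472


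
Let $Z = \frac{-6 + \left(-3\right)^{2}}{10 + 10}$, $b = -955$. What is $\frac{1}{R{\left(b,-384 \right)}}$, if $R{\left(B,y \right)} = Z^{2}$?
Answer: $\frac{400}{9} \approx 44.444$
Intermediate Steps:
$Z = \frac{3}{20}$ ($Z = \frac{-6 + 9}{20} = 3 \cdot \frac{1}{20} = \frac{3}{20} \approx 0.15$)
$R{\left(B,y \right)} = \frac{9}{400}$ ($R{\left(B,y \right)} = \left(\frac{3}{20}\right)^{2} = \frac{9}{400}$)
$\frac{1}{R{\left(b,-384 \right)}} = \frac{1}{\frac{9}{400}} = \frac{400}{9}$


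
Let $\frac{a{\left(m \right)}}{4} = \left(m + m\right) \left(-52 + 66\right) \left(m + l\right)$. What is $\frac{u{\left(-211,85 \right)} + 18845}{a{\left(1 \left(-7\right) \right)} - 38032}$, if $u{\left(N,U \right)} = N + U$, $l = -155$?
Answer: $\frac{18719}{88976} \approx 0.21038$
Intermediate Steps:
$a{\left(m \right)} = 112 m \left(-155 + m\right)$ ($a{\left(m \right)} = 4 \left(m + m\right) \left(-52 + 66\right) \left(m - 155\right) = 4 \cdot 2 m 14 \left(-155 + m\right) = 4 \cdot 28 m \left(-155 + m\right) = 112 m \left(-155 + m\right)$)
$\frac{u{\left(-211,85 \right)} + 18845}{a{\left(1 \left(-7\right) \right)} - 38032} = \frac{\left(-211 + 85\right) + 18845}{112 \cdot 1 \left(-7\right) \left(-155 + 1 \left(-7\right)\right) - 38032} = \frac{-126 + 18845}{112 \left(-7\right) \left(-155 - 7\right) - 38032} = \frac{18719}{112 \left(-7\right) \left(-162\right) - 38032} = \frac{18719}{127008 - 38032} = \frac{18719}{88976}$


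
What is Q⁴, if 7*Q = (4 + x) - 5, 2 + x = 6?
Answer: 81/2401 ≈ 0.033736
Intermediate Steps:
x = 4 (x = -2 + 6 = 4)
Q = 3/7 (Q = ((4 + 4) - 5)/7 = (8 - 5)/7 = (⅐)*3 = 3/7 ≈ 0.42857)
Q⁴ = (3/7)⁴ = 81/2401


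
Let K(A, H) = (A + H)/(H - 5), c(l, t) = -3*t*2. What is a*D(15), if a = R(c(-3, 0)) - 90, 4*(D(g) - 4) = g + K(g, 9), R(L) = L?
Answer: -1665/2 ≈ -832.50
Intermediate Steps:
c(l, t) = -6*t
K(A, H) = (A + H)/(-5 + H)
D(g) = 73/16 + 5*g/16 (D(g) = 4 + (g + (g + 9)/(-5 + 9))/4 = 4 + (g + (9 + g)/4)/4 = 4 + (g + (9/4 + g/4))/4 = 4 + (9/4 + 5*g/4)/4 = 4 + (9/16 + 5*g/16) = 73/16 + 5*g/16)
a = -90 (a = -6*0 - 90 = 0 - 90 = -90)
a*D(15) = -90*(73/16 + (5/16)*15) = -90*(73/16 + 75/16) = -90*37/4 = -1665/2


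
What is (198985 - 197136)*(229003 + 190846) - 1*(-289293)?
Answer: 776590094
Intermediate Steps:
(198985 - 197136)*(229003 + 190846) - 1*(-289293) = 1849*419849 + 289293 = 776300801 + 289293 = 776590094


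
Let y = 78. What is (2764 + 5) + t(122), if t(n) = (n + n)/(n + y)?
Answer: 138511/50 ≈ 2770.2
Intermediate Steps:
t(n) = 2*n/(78 + n) (t(n) = (n + n)/(n + 78) = (2*n)/(78 + n) = 2*n/(78 + n))
(2764 + 5) + t(122) = (2764 + 5) + 2*122/(78 + 122) = 2769 + 2*122/200 = 2769 + 2*122*(1/200) = 2769 + 61/50 = 138511/50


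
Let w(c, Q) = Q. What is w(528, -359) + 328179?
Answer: 327820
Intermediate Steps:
w(528, -359) + 328179 = -359 + 328179 = 327820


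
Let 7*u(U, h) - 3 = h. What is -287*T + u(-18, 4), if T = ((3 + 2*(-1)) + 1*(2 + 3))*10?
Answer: -17219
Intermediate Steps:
u(U, h) = 3/7 + h/7
T = 60 (T = ((3 - 2) + 1*5)*10 = (1 + 5)*10 = 6*10 = 60)
-287*T + u(-18, 4) = -287*60 + (3/7 + (⅐)*4) = -17220 + (3/7 + 4/7) = -17220 + 1 = -17219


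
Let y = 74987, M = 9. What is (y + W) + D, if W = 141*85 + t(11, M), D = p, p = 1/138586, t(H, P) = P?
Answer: 12054348867/138586 ≈ 86981.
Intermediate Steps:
p = 1/138586 ≈ 7.2157e-6
D = 1/138586 ≈ 7.2157e-6
W = 11994 (W = 141*85 + 9 = 11985 + 9 = 11994)
(y + W) + D = (74987 + 11994) + 1/138586 = 86981 + 1/138586 = 12054348867/138586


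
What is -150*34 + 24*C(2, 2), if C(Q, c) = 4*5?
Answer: -4620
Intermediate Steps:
C(Q, c) = 20
-150*34 + 24*C(2, 2) = -150*34 + 24*20 = -5100 + 480 = -4620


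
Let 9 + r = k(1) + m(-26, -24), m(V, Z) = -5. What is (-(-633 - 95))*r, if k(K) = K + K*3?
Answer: -7280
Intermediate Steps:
k(K) = 4*K (k(K) = K + 3*K = 4*K)
r = -10 (r = -9 + (4*1 - 5) = -9 + (4 - 5) = -9 - 1 = -10)
(-(-633 - 95))*r = -(-633 - 95)*(-10) = -1*(-728)*(-10) = 728*(-10) = -7280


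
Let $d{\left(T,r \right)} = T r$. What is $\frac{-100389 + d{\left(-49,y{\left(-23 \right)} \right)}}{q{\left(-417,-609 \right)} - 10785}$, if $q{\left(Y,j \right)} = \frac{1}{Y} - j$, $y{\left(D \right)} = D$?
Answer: $\frac{41392254}{4243393} \approx 9.7545$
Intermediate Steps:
$\frac{-100389 + d{\left(-49,y{\left(-23 \right)} \right)}}{q{\left(-417,-609 \right)} - 10785} = \frac{-100389 - -1127}{\left(\frac{1}{-417} - -609\right) - 10785} = \frac{-100389 + 1127}{\left(- \frac{1}{417} + 609\right) - 10785} = - \frac{99262}{\frac{253952}{417} - 10785} = - \frac{99262}{- \frac{4243393}{417}} = \left(-99262\right) \left(- \frac{417}{4243393}\right) = \frac{41392254}{4243393}$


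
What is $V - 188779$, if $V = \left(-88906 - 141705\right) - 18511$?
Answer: $-437901$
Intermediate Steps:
$V = -249122$ ($V = -230611 - 18511 = -249122$)
$V - 188779 = -249122 - 188779 = -437901$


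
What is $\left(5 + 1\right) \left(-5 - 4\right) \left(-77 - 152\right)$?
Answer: $12366$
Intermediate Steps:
$\left(5 + 1\right) \left(-5 - 4\right) \left(-77 - 152\right) = 6 \left(-9\right) \left(-229\right) = \left(-54\right) \left(-229\right) = 12366$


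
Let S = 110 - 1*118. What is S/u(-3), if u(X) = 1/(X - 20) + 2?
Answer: -184/45 ≈ -4.0889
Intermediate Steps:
u(X) = 2 + 1/(-20 + X) (u(X) = 1/(-20 + X) + 2 = 2 + 1/(-20 + X))
S = -8 (S = 110 - 118 = -8)
S/u(-3) = -8*(-20 - 3)/(-39 + 2*(-3)) = -8*(-23/(-39 - 6)) = -8/((-1/23*(-45))) = -8/45/23 = -8*23/45 = -184/45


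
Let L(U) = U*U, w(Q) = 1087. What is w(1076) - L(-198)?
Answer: -38117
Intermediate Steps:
L(U) = U²
w(1076) - L(-198) = 1087 - 1*(-198)² = 1087 - 1*39204 = 1087 - 39204 = -38117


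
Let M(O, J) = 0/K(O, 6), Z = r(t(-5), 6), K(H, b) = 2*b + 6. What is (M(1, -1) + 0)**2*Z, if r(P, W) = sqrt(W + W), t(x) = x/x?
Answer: 0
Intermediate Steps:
K(H, b) = 6 + 2*b
t(x) = 1
r(P, W) = sqrt(2)*sqrt(W) (r(P, W) = sqrt(2*W) = sqrt(2)*sqrt(W))
Z = 2*sqrt(3) (Z = sqrt(2)*sqrt(6) = 2*sqrt(3) ≈ 3.4641)
M(O, J) = 0 (M(O, J) = 0/(6 + 2*6) = 0/(6 + 12) = 0/18 = 0*(1/18) = 0)
(M(1, -1) + 0)**2*Z = (0 + 0)**2*(2*sqrt(3)) = 0**2*(2*sqrt(3)) = 0*(2*sqrt(3)) = 0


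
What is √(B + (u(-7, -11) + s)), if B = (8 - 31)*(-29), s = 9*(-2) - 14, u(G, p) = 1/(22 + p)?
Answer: √76846/11 ≈ 25.201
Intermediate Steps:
s = -32 (s = -18 - 14 = -32)
B = 667 (B = -23*(-29) = 667)
√(B + (u(-7, -11) + s)) = √(667 + (1/(22 - 11) - 32)) = √(667 + (1/11 - 32)) = √(667 - 351/11) = √(6986/11) = √76846/11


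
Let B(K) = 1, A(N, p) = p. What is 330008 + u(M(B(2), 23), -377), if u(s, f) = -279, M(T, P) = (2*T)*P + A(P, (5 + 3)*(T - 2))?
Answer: 329729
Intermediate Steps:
M(T, P) = -16 + 8*T + 2*P*T (M(T, P) = (2*T)*P + (5 + 3)*(T - 2) = 2*P*T + 8*(-2 + T) = 2*P*T + (-16 + 8*T) = -16 + 8*T + 2*P*T)
330008 + u(M(B(2), 23), -377) = 330008 - 279 = 329729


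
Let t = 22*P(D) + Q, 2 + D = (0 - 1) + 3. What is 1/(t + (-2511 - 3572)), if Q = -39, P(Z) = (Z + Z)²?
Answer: -1/6122 ≈ -0.00016335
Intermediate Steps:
D = 0 (D = -2 + ((0 - 1) + 3) = -2 + (-1 + 3) = -2 + 2 = 0)
P(Z) = 4*Z² (P(Z) = (2*Z)² = 4*Z²)
t = -39 (t = 22*(4*0²) - 39 = 22*(4*0) - 39 = 22*0 - 39 = 0 - 39 = -39)
1/(t + (-2511 - 3572)) = 1/(-39 + (-2511 - 3572)) = 1/(-39 - 6083) = 1/(-6122) = -1/6122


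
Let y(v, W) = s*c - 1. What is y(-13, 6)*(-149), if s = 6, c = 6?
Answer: -5215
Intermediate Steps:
y(v, W) = 35 (y(v, W) = 6*6 - 1 = 36 - 1 = 35)
y(-13, 6)*(-149) = 35*(-149) = -5215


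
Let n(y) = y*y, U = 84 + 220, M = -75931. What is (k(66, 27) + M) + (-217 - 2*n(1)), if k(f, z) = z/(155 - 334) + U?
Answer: -13576461/179 ≈ -75846.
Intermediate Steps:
U = 304
n(y) = y²
k(f, z) = 304 - z/179 (k(f, z) = z/(155 - 334) + 304 = z/(-179) + 304 = -z/179 + 304 = 304 - z/179)
(k(66, 27) + M) + (-217 - 2*n(1)) = ((304 - 1/179*27) - 75931) + (-217 - 2*1²) = ((304 - 27/179) - 75931) + (-217 - 2*1) = (54389/179 - 75931) + (-217 - 2) = -13537260/179 - 219 = -13576461/179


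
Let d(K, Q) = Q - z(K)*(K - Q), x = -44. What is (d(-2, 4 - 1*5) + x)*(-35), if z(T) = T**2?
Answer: 1435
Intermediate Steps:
d(K, Q) = Q - K**2*(K - Q)
(d(-2, 4 - 1*5) + x)*(-35) = (((4 - 1*5) - 1*(-2)**3 + (4 - 1*5)*(-2)**2) - 44)*(-35) = (((4 - 5) - 1*(-8) + (4 - 5)*4) - 44)*(-35) = ((-1 + 8 - 1*4) - 44)*(-35) = ((-1 + 8 - 4) - 44)*(-35) = (3 - 44)*(-35) = -41*(-35) = 1435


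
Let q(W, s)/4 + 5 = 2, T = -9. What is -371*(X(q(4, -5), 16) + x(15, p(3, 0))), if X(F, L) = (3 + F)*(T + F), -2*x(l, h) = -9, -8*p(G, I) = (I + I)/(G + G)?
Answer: -143577/2 ≈ -71789.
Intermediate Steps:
p(G, I) = -I/(8*G) (p(G, I) = -(I + I)/(8*(G + G)) = -2*I/(8*(2*G)) = -2*I*1/(2*G)/8 = -I/(8*G))
q(W, s) = -12 (q(W, s) = -20 + 4*2 = -20 + 8 = -12)
x(l, h) = 9/2 (x(l, h) = -½*(-9) = 9/2)
X(F, L) = (-9 + F)*(3 + F) (X(F, L) = (3 + F)*(-9 + F) = (-9 + F)*(3 + F))
-371*(X(q(4, -5), 16) + x(15, p(3, 0))) = -371*((-27 + (-12)² - 6*(-12)) + 9/2) = -371*((-27 + 144 + 72) + 9/2) = -371*(189 + 9/2) = -371*387/2 = -143577/2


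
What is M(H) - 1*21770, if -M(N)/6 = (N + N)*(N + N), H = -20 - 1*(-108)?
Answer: -207626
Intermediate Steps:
H = 88 (H = -20 + 108 = 88)
M(N) = -24*N² (M(N) = -6*(N + N)*(N + N) = -6*2*N*2*N = -24*N²)
M(H) - 1*21770 = -24*88² - 1*21770 = -24*7744 - 21770 = -185856 - 21770 = -207626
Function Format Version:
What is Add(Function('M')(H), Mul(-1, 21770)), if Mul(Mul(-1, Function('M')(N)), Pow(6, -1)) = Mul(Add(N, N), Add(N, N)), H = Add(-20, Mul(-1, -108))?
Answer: -207626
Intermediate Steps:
H = 88 (H = Add(-20, 108) = 88)
Function('M')(N) = Mul(-24, Pow(N, 2)) (Function('M')(N) = Mul(-6, Mul(Add(N, N), Add(N, N))) = Mul(-6, Mul(Mul(2, N), Mul(2, N))) = Mul(-6, Mul(4, Pow(N, 2))) = Mul(-24, Pow(N, 2)))
Add(Function('M')(H), Mul(-1, 21770)) = Add(Mul(-24, Pow(88, 2)), Mul(-1, 21770)) = Add(Mul(-24, 7744), -21770) = Add(-185856, -21770) = -207626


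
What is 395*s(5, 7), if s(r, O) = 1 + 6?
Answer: 2765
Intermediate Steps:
s(r, O) = 7
395*s(5, 7) = 395*7 = 2765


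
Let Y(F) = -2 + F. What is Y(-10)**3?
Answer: -1728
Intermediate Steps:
Y(-10)**3 = (-2 - 10)**3 = (-12)**3 = -1728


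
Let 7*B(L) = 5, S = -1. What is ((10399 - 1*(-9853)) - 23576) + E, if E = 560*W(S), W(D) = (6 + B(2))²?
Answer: 153452/7 ≈ 21922.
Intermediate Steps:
B(L) = 5/7 (B(L) = (⅐)*5 = 5/7)
W(D) = 2209/49 (W(D) = (6 + 5/7)² = (47/7)² = 2209/49)
E = 176720/7 (E = 560*(2209/49) = 176720/7 ≈ 25246.)
((10399 - 1*(-9853)) - 23576) + E = ((10399 - 1*(-9853)) - 23576) + 176720/7 = ((10399 + 9853) - 23576) + 176720/7 = (20252 - 23576) + 176720/7 = -3324 + 176720/7 = 153452/7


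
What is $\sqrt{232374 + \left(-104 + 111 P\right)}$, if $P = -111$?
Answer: $\sqrt{219949} \approx 468.99$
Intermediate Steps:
$\sqrt{232374 + \left(-104 + 111 P\right)} = \sqrt{232374 + \left(-104 + 111 \left(-111\right)\right)} = \sqrt{232374 - 12425} = \sqrt{219949}$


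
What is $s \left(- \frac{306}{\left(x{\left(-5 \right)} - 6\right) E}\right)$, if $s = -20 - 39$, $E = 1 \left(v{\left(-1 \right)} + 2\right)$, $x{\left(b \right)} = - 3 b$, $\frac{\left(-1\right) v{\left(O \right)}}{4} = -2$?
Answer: $\frac{1003}{5} \approx 200.6$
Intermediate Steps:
$v{\left(O \right)} = 8$ ($v{\left(O \right)} = \left(-4\right) \left(-2\right) = 8$)
$E = 10$ ($E = 1 \left(8 + 2\right) = 1 \cdot 10 = 10$)
$s = -59$
$s \left(- \frac{306}{\left(x{\left(-5 \right)} - 6\right) E}\right) = - 59 \left(- \frac{306}{\left(\left(-3\right) \left(-5\right) - 6\right) 10}\right) = - 59 \left(- \frac{306}{\left(15 - 6\right) 10}\right) = - 59 \left(- \frac{306}{9 \cdot 10}\right) = - 59 \left(- \frac{306}{90}\right) = - 59 \left(\left(-306\right) \frac{1}{90}\right) = \left(-59\right) \left(- \frac{17}{5}\right) = \frac{1003}{5}$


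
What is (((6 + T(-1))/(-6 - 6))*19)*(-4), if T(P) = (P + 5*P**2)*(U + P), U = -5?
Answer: -114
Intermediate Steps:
T(P) = (-5 + P)*(P + 5*P**2) (T(P) = (P + 5*P**2)*(-5 + P) = (-5 + P)*(P + 5*P**2))
(((6 + T(-1))/(-6 - 6))*19)*(-4) = (((6 - (-5 - 24*(-1) + 5*(-1)**2))/(-6 - 6))*19)*(-4) = (((6 - (-5 + 24 + 5*1))/(-12))*19)*(-4) = (((6 - (-5 + 24 + 5))*(-1/12))*19)*(-4) = (((6 - 1*24)*(-1/12))*19)*(-4) = (((6 - 24)*(-1/12))*19)*(-4) = (-18*(-1/12)*19)*(-4) = ((3/2)*19)*(-4) = (57/2)*(-4) = -114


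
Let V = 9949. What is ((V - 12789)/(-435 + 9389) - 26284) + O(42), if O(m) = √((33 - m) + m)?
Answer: -117674888/4477 + √33 ≈ -26279.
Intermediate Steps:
O(m) = √33
((V - 12789)/(-435 + 9389) - 26284) + O(42) = ((9949 - 12789)/(-435 + 9389) - 26284) + √33 = (-2840/8954 - 26284) + √33 = (-2840*1/8954 - 26284) + √33 = (-1420/4477 - 26284) + √33 = -117674888/4477 + √33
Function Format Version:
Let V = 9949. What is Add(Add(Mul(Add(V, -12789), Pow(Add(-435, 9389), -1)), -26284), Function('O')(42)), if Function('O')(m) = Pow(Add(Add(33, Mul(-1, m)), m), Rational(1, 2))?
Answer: Add(Rational(-117674888, 4477), Pow(33, Rational(1, 2))) ≈ -26279.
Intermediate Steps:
Function('O')(m) = Pow(33, Rational(1, 2))
Add(Add(Mul(Add(V, -12789), Pow(Add(-435, 9389), -1)), -26284), Function('O')(42)) = Add(Add(Mul(Add(9949, -12789), Pow(Add(-435, 9389), -1)), -26284), Pow(33, Rational(1, 2))) = Add(Add(Mul(-2840, Pow(8954, -1)), -26284), Pow(33, Rational(1, 2))) = Add(Add(Mul(-2840, Rational(1, 8954)), -26284), Pow(33, Rational(1, 2))) = Add(Add(Rational(-1420, 4477), -26284), Pow(33, Rational(1, 2))) = Add(Rational(-117674888, 4477), Pow(33, Rational(1, 2)))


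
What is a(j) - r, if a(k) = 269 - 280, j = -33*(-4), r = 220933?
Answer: -220944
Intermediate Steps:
j = 132
a(k) = -11
a(j) - r = -11 - 1*220933 = -11 - 220933 = -220944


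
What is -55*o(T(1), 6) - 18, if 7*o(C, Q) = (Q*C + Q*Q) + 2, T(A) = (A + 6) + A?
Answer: -4856/7 ≈ -693.71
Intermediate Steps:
T(A) = 6 + 2*A (T(A) = (6 + A) + A = 6 + 2*A)
o(C, Q) = 2/7 + Q²/7 + C*Q/7 (o(C, Q) = ((Q*C + Q*Q) + 2)/7 = ((C*Q + Q²) + 2)/7 = ((Q² + C*Q) + 2)/7 = (2 + Q² + C*Q)/7 = 2/7 + Q²/7 + C*Q/7)
-55*o(T(1), 6) - 18 = -55*(2/7 + (⅐)*6² + (⅐)*(6 + 2*1)*6) - 18 = -55*(2/7 + (⅐)*36 + (⅐)*(6 + 2)*6) - 18 = -55*(2/7 + 36/7 + (⅐)*8*6) - 18 = -55*(2/7 + 36/7 + 48/7) - 18 = -55*86/7 - 18 = -4730/7 - 18 = -4856/7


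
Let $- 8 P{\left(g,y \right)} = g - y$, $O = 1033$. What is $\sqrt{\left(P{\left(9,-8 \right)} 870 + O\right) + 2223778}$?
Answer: $\frac{\sqrt{8891849}}{2} \approx 1491.0$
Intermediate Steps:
$P{\left(g,y \right)} = - \frac{g}{8} + \frac{y}{8}$ ($P{\left(g,y \right)} = - \frac{g - y}{8} = - \frac{g}{8} + \frac{y}{8}$)
$\sqrt{\left(P{\left(9,-8 \right)} 870 + O\right) + 2223778} = \sqrt{\left(\left(\left(- \frac{1}{8}\right) 9 + \frac{1}{8} \left(-8\right)\right) 870 + 1033\right) + 2223778} = \sqrt{\left(\left(- \frac{9}{8} - 1\right) 870 + 1033\right) + 2223778} = \sqrt{\left(\left(- \frac{17}{8}\right) 870 + 1033\right) + 2223778} = \sqrt{\left(- \frac{7395}{4} + 1033\right) + 2223778} = \sqrt{- \frac{3263}{4} + 2223778} = \sqrt{\frac{8891849}{4}} = \frac{\sqrt{8891849}}{2}$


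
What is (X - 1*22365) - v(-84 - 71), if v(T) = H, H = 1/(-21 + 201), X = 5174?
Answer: -3094381/180 ≈ -17191.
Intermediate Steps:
H = 1/180 ≈ 0.0055556
v(T) = 1/180
(X - 1*22365) - v(-84 - 71) = (5174 - 1*22365) - 1*1/180 = (5174 - 22365) - 1/180 = -17191 - 1/180 = -3094381/180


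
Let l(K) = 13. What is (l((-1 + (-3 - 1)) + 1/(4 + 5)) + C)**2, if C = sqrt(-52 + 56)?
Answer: 225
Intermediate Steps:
C = 2 (C = sqrt(4) = 2)
(l((-1 + (-3 - 1)) + 1/(4 + 5)) + C)**2 = (13 + 2)**2 = 15**2 = 225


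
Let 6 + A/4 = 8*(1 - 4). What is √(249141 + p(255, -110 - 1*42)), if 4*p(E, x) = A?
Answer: 3*√27679 ≈ 499.11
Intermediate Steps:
A = -120 (A = -24 + 4*(8*(1 - 4)) = -24 + 4*(8*(-3)) = -24 + 4*(-24) = -24 - 96 = -120)
p(E, x) = -30 (p(E, x) = (¼)*(-120) = -30)
√(249141 + p(255, -110 - 1*42)) = √(249141 - 30) = √249111 = 3*√27679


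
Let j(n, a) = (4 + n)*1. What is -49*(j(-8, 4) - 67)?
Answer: 3479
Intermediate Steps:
j(n, a) = 4 + n
-49*(j(-8, 4) - 67) = -49*((4 - 8) - 67) = -49*(-4 - 67) = -49*(-71) = 3479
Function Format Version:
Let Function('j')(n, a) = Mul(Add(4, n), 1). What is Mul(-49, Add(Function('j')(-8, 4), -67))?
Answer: 3479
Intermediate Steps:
Function('j')(n, a) = Add(4, n)
Mul(-49, Add(Function('j')(-8, 4), -67)) = Mul(-49, Add(Add(4, -8), -67)) = Mul(-49, Add(-4, -67)) = Mul(-49, -71) = 3479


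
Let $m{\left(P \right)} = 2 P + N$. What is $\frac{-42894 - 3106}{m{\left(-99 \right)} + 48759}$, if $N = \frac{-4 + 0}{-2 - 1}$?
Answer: $- \frac{138000}{145687} \approx -0.94724$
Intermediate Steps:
$N = \frac{4}{3}$ ($N = - \frac{4}{-3} = \left(-4\right) \left(- \frac{1}{3}\right) = \frac{4}{3} \approx 1.3333$)
$m{\left(P \right)} = \frac{4}{3} + 2 P$ ($m{\left(P \right)} = 2 P + \frac{4}{3} = \frac{4}{3} + 2 P$)
$\frac{-42894 - 3106}{m{\left(-99 \right)} + 48759} = \frac{-42894 - 3106}{\left(\frac{4}{3} + 2 \left(-99\right)\right) + 48759} = - \frac{46000}{\left(\frac{4}{3} - 198\right) + 48759} = - \frac{46000}{- \frac{590}{3} + 48759} = - \frac{46000}{\frac{145687}{3}} = \left(-46000\right) \frac{3}{145687} = - \frac{138000}{145687}$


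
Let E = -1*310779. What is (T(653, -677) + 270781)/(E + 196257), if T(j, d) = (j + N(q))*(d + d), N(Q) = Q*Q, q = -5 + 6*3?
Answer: 842207/114522 ≈ 7.3541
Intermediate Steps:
E = -310779
q = 13 (q = -5 + 18 = 13)
N(Q) = Q²
T(j, d) = 2*d*(169 + j) (T(j, d) = (j + 13²)*(d + d) = (j + 169)*(2*d) = (169 + j)*(2*d) = 2*d*(169 + j))
(T(653, -677) + 270781)/(E + 196257) = (2*(-677)*(169 + 653) + 270781)/(-310779 + 196257) = (2*(-677)*822 + 270781)/(-114522) = (-1112988 + 270781)*(-1/114522) = -842207*(-1/114522) = 842207/114522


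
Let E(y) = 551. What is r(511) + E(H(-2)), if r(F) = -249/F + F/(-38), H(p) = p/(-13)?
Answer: 10428735/19418 ≈ 537.07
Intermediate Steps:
H(p) = -p/13 (H(p) = p*(-1/13) = -p/13)
r(F) = -249/F - F/38 (r(F) = -249/F + F*(-1/38) = -249/F - F/38)
r(511) + E(H(-2)) = (-249/511 - 1/38*511) + 551 = (-249*1/511 - 511/38) + 551 = (-249/511 - 511/38) + 551 = -270583/19418 + 551 = 10428735/19418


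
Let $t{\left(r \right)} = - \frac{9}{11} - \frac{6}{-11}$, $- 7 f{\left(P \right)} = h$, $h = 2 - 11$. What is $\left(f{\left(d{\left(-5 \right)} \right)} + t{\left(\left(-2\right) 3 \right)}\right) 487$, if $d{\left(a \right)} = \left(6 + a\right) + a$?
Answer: $\frac{37986}{77} \approx 493.32$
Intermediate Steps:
$d{\left(a \right)} = 6 + 2 a$
$h = -9$
$f{\left(P \right)} = \frac{9}{7}$ ($f{\left(P \right)} = \left(- \frac{1}{7}\right) \left(-9\right) = \frac{9}{7}$)
$t{\left(r \right)} = - \frac{3}{11}$ ($t{\left(r \right)} = \left(-9\right) \frac{1}{11} - - \frac{6}{11} = - \frac{9}{11} + \frac{6}{11} = - \frac{3}{11}$)
$\left(f{\left(d{\left(-5 \right)} \right)} + t{\left(\left(-2\right) 3 \right)}\right) 487 = \left(\frac{9}{7} - \frac{3}{11}\right) 487 = \frac{78}{77} \cdot 487 = \frac{37986}{77}$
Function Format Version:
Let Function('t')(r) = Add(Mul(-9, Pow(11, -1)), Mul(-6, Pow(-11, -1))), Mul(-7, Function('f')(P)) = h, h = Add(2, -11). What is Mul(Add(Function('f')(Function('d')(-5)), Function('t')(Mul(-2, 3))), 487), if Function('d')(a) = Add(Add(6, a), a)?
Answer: Rational(37986, 77) ≈ 493.32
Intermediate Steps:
Function('d')(a) = Add(6, Mul(2, a))
h = -9
Function('f')(P) = Rational(9, 7) (Function('f')(P) = Mul(Rational(-1, 7), -9) = Rational(9, 7))
Function('t')(r) = Rational(-3, 11) (Function('t')(r) = Add(Mul(-9, Rational(1, 11)), Mul(-6, Rational(-1, 11))) = Add(Rational(-9, 11), Rational(6, 11)) = Rational(-3, 11))
Mul(Add(Function('f')(Function('d')(-5)), Function('t')(Mul(-2, 3))), 487) = Mul(Add(Rational(9, 7), Rational(-3, 11)), 487) = Mul(Rational(78, 77), 487) = Rational(37986, 77)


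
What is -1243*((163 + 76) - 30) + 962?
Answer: -258825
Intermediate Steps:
-1243*((163 + 76) - 30) + 962 = -1243*(239 - 30) + 962 = -1243*209 + 962 = -259787 + 962 = -258825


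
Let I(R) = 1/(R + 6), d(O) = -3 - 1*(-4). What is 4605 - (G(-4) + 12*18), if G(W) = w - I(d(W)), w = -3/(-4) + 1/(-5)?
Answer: 614403/140 ≈ 4388.6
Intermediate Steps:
d(O) = 1 (d(O) = -3 + 4 = 1)
w = 11/20 (w = -3*(-¼) + 1*(-⅕) = ¾ - ⅕ = 11/20 ≈ 0.55000)
I(R) = 1/(6 + R)
G(W) = 57/140 (G(W) = 11/20 - 1/(6 + 1) = 11/20 - 1/7 = 11/20 - 1*⅐ = 11/20 - ⅐ = 57/140)
4605 - (G(-4) + 12*18) = 4605 - (57/140 + 12*18) = 4605 - (57/140 + 216) = 4605 - 1*30297/140 = 4605 - 30297/140 = 614403/140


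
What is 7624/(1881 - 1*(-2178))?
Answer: 7624/4059 ≈ 1.8783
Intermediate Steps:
7624/(1881 - 1*(-2178)) = 7624/(1881 + 2178) = 7624/4059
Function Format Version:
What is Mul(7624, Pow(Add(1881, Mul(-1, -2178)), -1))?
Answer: Rational(7624, 4059) ≈ 1.8783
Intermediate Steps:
Mul(7624, Pow(Add(1881, Mul(-1, -2178)), -1)) = Mul(7624, Pow(Add(1881, 2178), -1)) = Mul(7624, Pow(4059, -1)) = Mul(7624, Rational(1, 4059)) = Rational(7624, 4059)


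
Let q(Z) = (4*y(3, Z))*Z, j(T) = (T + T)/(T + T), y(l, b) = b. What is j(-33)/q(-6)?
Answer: 1/144 ≈ 0.0069444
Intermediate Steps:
j(T) = 1 (j(T) = (2*T)/((2*T)) = (2*T)*(1/(2*T)) = 1)
q(Z) = 4*Z**2 (q(Z) = (4*Z)*Z = 4*Z**2)
j(-33)/q(-6) = 1/(4*(-6)**2) = 1/(4*36) = 1/144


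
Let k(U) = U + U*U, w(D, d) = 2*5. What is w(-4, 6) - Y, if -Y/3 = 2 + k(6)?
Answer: 142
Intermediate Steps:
w(D, d) = 10
k(U) = U + U**2
Y = -132 (Y = -3*(2 + 6*(1 + 6)) = -3*(2 + 6*7) = -3*(2 + 42) = -3*44 = -132)
w(-4, 6) - Y = 10 - 1*(-132) = 10 + 132 = 142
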